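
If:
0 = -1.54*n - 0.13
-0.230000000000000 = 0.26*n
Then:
No Solution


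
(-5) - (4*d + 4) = -4*d - 9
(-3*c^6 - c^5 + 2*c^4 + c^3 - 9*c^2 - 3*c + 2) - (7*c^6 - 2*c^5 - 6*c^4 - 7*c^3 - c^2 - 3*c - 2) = -10*c^6 + c^5 + 8*c^4 + 8*c^3 - 8*c^2 + 4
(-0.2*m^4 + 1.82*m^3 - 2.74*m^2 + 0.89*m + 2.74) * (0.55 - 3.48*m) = 0.696*m^5 - 6.4436*m^4 + 10.5362*m^3 - 4.6042*m^2 - 9.0457*m + 1.507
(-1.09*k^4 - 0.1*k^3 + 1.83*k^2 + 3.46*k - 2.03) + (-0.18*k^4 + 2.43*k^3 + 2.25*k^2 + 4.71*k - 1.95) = -1.27*k^4 + 2.33*k^3 + 4.08*k^2 + 8.17*k - 3.98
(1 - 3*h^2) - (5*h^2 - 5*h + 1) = -8*h^2 + 5*h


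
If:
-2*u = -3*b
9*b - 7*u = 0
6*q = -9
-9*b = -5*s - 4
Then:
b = 0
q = -3/2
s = -4/5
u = 0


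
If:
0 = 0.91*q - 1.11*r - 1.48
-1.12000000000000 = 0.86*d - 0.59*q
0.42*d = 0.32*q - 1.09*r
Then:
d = 0.29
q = 2.32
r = 0.57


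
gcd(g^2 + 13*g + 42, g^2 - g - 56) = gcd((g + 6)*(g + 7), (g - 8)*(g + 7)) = g + 7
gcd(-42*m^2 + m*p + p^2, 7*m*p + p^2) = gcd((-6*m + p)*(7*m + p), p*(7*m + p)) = 7*m + p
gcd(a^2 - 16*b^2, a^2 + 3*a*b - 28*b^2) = a - 4*b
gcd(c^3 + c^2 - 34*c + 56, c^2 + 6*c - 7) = c + 7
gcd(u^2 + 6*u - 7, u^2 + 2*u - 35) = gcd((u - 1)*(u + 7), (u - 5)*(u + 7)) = u + 7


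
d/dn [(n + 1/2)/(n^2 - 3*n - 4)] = (n^2 - 3*n - (2*n - 3)*(2*n + 1)/2 - 4)/(-n^2 + 3*n + 4)^2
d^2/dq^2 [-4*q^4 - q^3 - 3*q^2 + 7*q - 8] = -48*q^2 - 6*q - 6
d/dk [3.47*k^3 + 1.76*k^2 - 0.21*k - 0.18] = 10.41*k^2 + 3.52*k - 0.21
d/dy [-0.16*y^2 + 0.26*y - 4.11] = 0.26 - 0.32*y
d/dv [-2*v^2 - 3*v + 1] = -4*v - 3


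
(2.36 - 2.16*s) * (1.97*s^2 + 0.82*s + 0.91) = -4.2552*s^3 + 2.878*s^2 - 0.0304000000000004*s + 2.1476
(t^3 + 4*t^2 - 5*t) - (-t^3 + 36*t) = 2*t^3 + 4*t^2 - 41*t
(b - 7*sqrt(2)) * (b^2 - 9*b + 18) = b^3 - 7*sqrt(2)*b^2 - 9*b^2 + 18*b + 63*sqrt(2)*b - 126*sqrt(2)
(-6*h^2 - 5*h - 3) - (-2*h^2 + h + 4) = -4*h^2 - 6*h - 7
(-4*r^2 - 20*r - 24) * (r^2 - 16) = -4*r^4 - 20*r^3 + 40*r^2 + 320*r + 384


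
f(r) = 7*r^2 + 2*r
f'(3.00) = 44.00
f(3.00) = 69.00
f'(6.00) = 86.00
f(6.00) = 264.00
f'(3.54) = 51.56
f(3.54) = 94.80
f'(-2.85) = -37.90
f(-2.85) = 51.16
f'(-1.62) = -20.68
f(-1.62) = 15.13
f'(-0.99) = -11.86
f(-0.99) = 4.88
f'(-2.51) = -33.14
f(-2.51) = 39.08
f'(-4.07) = -54.98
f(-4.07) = 107.81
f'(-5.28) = -71.92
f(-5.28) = 184.59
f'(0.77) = 12.78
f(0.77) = 5.69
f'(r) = 14*r + 2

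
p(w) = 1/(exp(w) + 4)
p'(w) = -exp(w)/(exp(w) + 4)^2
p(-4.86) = 0.25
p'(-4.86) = -0.00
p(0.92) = 0.15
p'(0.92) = -0.06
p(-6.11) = 0.25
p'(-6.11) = -0.00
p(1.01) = 0.15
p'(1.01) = -0.06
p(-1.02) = 0.23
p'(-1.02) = -0.02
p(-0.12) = 0.20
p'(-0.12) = -0.04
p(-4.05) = 0.25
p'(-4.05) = -0.00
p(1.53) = 0.12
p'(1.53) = -0.06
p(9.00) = 0.00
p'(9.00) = 0.00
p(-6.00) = 0.25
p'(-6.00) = 0.00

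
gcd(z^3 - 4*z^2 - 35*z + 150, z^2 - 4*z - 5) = z - 5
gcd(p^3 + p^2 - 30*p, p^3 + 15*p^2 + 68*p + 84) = p + 6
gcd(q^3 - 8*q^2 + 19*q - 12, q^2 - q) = q - 1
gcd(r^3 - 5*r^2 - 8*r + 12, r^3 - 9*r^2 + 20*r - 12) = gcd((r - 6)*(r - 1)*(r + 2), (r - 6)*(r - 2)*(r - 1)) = r^2 - 7*r + 6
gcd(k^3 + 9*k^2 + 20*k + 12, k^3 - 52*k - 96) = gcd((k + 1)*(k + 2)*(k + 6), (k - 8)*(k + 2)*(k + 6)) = k^2 + 8*k + 12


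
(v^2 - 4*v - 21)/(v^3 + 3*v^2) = (v - 7)/v^2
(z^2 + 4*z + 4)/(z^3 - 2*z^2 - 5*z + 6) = (z + 2)/(z^2 - 4*z + 3)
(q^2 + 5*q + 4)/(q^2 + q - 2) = (q^2 + 5*q + 4)/(q^2 + q - 2)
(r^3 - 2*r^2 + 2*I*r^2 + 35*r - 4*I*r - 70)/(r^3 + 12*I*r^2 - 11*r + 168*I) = (r^2 - r*(2 + 5*I) + 10*I)/(r^2 + 5*I*r + 24)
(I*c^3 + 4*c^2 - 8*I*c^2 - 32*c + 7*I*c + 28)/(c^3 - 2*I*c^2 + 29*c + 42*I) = (I*c^3 + c^2*(4 - 8*I) + c*(-32 + 7*I) + 28)/(c^3 - 2*I*c^2 + 29*c + 42*I)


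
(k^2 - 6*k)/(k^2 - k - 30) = k/(k + 5)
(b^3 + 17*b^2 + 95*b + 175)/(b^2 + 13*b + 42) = (b^2 + 10*b + 25)/(b + 6)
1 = 1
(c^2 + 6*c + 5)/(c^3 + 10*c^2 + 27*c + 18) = (c + 5)/(c^2 + 9*c + 18)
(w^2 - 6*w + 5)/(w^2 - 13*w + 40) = (w - 1)/(w - 8)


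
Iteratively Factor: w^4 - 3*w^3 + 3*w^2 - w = (w - 1)*(w^3 - 2*w^2 + w) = (w - 1)^2*(w^2 - w) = (w - 1)^3*(w)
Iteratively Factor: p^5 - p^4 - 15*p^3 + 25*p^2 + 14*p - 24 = (p + 1)*(p^4 - 2*p^3 - 13*p^2 + 38*p - 24) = (p + 1)*(p + 4)*(p^3 - 6*p^2 + 11*p - 6) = (p - 1)*(p + 1)*(p + 4)*(p^2 - 5*p + 6) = (p - 3)*(p - 1)*(p + 1)*(p + 4)*(p - 2)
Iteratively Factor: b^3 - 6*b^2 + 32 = (b - 4)*(b^2 - 2*b - 8) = (b - 4)^2*(b + 2)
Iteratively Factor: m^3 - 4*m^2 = (m)*(m^2 - 4*m) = m*(m - 4)*(m)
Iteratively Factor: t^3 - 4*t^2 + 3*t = (t - 1)*(t^2 - 3*t) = t*(t - 1)*(t - 3)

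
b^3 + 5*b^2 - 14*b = b*(b - 2)*(b + 7)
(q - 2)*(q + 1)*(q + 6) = q^3 + 5*q^2 - 8*q - 12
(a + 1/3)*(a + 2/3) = a^2 + a + 2/9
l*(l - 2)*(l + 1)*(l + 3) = l^4 + 2*l^3 - 5*l^2 - 6*l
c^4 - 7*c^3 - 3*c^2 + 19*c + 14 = (c - 7)*(c - 2)*(c + 1)^2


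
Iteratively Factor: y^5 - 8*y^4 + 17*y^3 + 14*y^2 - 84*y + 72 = (y + 2)*(y^4 - 10*y^3 + 37*y^2 - 60*y + 36) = (y - 3)*(y + 2)*(y^3 - 7*y^2 + 16*y - 12) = (y - 3)^2*(y + 2)*(y^2 - 4*y + 4) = (y - 3)^2*(y - 2)*(y + 2)*(y - 2)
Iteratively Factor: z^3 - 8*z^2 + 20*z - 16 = (z - 4)*(z^2 - 4*z + 4) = (z - 4)*(z - 2)*(z - 2)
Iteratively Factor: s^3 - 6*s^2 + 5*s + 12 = (s + 1)*(s^2 - 7*s + 12) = (s - 4)*(s + 1)*(s - 3)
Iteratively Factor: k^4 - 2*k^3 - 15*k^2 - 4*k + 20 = (k - 5)*(k^3 + 3*k^2 - 4) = (k - 5)*(k + 2)*(k^2 + k - 2) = (k - 5)*(k - 1)*(k + 2)*(k + 2)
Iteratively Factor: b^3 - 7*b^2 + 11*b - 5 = (b - 1)*(b^2 - 6*b + 5) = (b - 1)^2*(b - 5)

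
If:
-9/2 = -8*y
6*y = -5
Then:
No Solution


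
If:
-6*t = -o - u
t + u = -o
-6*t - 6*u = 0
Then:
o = 0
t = 0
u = 0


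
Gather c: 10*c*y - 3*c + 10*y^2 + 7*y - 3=c*(10*y - 3) + 10*y^2 + 7*y - 3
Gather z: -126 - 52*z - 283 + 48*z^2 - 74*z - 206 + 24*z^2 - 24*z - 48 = 72*z^2 - 150*z - 663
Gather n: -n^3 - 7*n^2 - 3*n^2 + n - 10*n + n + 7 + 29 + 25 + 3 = -n^3 - 10*n^2 - 8*n + 64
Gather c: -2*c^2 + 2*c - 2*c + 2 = 2 - 2*c^2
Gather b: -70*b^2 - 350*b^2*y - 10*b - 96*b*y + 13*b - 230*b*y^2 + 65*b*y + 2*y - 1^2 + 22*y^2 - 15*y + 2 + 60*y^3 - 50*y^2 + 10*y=b^2*(-350*y - 70) + b*(-230*y^2 - 31*y + 3) + 60*y^3 - 28*y^2 - 3*y + 1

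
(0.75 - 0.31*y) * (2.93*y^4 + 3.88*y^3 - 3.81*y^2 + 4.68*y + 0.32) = -0.9083*y^5 + 0.9947*y^4 + 4.0911*y^3 - 4.3083*y^2 + 3.4108*y + 0.24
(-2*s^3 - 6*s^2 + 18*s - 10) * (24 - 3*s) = 6*s^4 - 30*s^3 - 198*s^2 + 462*s - 240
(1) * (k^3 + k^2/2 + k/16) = k^3 + k^2/2 + k/16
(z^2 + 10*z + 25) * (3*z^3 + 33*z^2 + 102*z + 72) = 3*z^5 + 63*z^4 + 507*z^3 + 1917*z^2 + 3270*z + 1800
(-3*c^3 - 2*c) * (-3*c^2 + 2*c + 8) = 9*c^5 - 6*c^4 - 18*c^3 - 4*c^2 - 16*c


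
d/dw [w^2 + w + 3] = 2*w + 1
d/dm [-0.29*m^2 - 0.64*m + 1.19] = -0.58*m - 0.64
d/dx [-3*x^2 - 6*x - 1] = -6*x - 6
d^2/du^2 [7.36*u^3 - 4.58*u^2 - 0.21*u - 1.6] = 44.16*u - 9.16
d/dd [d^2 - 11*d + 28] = 2*d - 11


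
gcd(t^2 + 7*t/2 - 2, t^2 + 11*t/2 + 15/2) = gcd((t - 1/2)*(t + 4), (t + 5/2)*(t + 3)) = 1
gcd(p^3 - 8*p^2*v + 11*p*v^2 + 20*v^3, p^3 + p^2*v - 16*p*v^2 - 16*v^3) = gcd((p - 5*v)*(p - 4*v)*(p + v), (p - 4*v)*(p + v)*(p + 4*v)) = p^2 - 3*p*v - 4*v^2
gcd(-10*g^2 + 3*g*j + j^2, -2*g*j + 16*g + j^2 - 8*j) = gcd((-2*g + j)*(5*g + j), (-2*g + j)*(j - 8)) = 2*g - j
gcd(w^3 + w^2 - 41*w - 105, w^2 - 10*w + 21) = w - 7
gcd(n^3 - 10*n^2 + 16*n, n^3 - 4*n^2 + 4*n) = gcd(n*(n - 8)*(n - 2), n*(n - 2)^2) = n^2 - 2*n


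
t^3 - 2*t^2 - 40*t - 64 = (t - 8)*(t + 2)*(t + 4)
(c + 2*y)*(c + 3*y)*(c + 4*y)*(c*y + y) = c^4*y + 9*c^3*y^2 + c^3*y + 26*c^2*y^3 + 9*c^2*y^2 + 24*c*y^4 + 26*c*y^3 + 24*y^4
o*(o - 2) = o^2 - 2*o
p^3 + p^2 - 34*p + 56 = (p - 4)*(p - 2)*(p + 7)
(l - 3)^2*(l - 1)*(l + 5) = l^4 - 2*l^3 - 20*l^2 + 66*l - 45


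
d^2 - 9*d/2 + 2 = (d - 4)*(d - 1/2)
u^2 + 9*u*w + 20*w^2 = (u + 4*w)*(u + 5*w)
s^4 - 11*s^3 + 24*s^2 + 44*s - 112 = (s - 7)*(s - 4)*(s - 2)*(s + 2)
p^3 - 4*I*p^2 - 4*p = p*(p - 2*I)^2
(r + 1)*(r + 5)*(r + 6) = r^3 + 12*r^2 + 41*r + 30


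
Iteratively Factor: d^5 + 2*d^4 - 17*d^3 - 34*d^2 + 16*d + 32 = (d + 2)*(d^4 - 17*d^2 + 16) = (d - 4)*(d + 2)*(d^3 + 4*d^2 - d - 4) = (d - 4)*(d + 1)*(d + 2)*(d^2 + 3*d - 4) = (d - 4)*(d - 1)*(d + 1)*(d + 2)*(d + 4)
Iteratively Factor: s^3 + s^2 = (s)*(s^2 + s) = s*(s + 1)*(s)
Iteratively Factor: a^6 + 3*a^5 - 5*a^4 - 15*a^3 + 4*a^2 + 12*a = (a + 1)*(a^5 + 2*a^4 - 7*a^3 - 8*a^2 + 12*a) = (a - 2)*(a + 1)*(a^4 + 4*a^3 + a^2 - 6*a) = (a - 2)*(a + 1)*(a + 3)*(a^3 + a^2 - 2*a) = (a - 2)*(a + 1)*(a + 2)*(a + 3)*(a^2 - a) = (a - 2)*(a - 1)*(a + 1)*(a + 2)*(a + 3)*(a)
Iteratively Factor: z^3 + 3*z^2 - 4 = (z - 1)*(z^2 + 4*z + 4) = (z - 1)*(z + 2)*(z + 2)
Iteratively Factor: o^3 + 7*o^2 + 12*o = (o + 3)*(o^2 + 4*o) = (o + 3)*(o + 4)*(o)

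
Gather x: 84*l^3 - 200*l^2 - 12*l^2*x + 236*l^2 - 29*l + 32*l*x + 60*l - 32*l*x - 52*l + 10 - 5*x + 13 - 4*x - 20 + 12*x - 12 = 84*l^3 + 36*l^2 - 21*l + x*(3 - 12*l^2) - 9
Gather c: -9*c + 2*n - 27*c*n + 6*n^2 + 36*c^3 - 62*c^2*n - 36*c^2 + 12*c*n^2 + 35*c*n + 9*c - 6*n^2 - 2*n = 36*c^3 + c^2*(-62*n - 36) + c*(12*n^2 + 8*n)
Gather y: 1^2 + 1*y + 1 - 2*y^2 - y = 2 - 2*y^2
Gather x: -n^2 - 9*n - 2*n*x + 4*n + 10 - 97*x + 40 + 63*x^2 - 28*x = -n^2 - 5*n + 63*x^2 + x*(-2*n - 125) + 50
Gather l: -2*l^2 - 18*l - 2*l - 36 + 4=-2*l^2 - 20*l - 32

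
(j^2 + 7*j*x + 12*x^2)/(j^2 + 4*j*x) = (j + 3*x)/j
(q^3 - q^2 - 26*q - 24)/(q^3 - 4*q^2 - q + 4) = (q^2 - 2*q - 24)/(q^2 - 5*q + 4)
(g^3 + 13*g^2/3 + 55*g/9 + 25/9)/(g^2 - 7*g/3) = (9*g^3 + 39*g^2 + 55*g + 25)/(3*g*(3*g - 7))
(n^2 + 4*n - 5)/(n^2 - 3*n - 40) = (n - 1)/(n - 8)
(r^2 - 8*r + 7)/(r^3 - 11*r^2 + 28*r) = (r - 1)/(r*(r - 4))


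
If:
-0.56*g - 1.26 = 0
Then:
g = -2.25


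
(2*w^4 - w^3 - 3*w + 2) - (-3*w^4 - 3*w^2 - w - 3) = 5*w^4 - w^3 + 3*w^2 - 2*w + 5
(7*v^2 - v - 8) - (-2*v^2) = 9*v^2 - v - 8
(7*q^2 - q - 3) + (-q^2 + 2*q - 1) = 6*q^2 + q - 4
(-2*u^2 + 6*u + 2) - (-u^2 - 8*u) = -u^2 + 14*u + 2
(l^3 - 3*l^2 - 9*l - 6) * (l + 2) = l^4 - l^3 - 15*l^2 - 24*l - 12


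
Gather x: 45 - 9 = 36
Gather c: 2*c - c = c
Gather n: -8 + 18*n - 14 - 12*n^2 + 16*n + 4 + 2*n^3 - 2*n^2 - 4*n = 2*n^3 - 14*n^2 + 30*n - 18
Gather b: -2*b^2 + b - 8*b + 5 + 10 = -2*b^2 - 7*b + 15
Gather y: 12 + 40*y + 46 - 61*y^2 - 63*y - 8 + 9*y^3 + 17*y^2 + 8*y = 9*y^3 - 44*y^2 - 15*y + 50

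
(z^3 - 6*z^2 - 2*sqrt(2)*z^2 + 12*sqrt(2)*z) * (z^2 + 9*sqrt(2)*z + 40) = z^5 - 6*z^4 + 7*sqrt(2)*z^4 - 42*sqrt(2)*z^3 + 4*z^3 - 80*sqrt(2)*z^2 - 24*z^2 + 480*sqrt(2)*z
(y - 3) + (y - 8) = 2*y - 11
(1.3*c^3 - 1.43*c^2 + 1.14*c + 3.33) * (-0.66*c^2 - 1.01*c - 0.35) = -0.858*c^5 - 0.3692*c^4 + 0.2369*c^3 - 2.8487*c^2 - 3.7623*c - 1.1655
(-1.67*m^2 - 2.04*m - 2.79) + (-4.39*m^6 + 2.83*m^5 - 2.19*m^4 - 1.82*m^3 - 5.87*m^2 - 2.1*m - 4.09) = -4.39*m^6 + 2.83*m^5 - 2.19*m^4 - 1.82*m^3 - 7.54*m^2 - 4.14*m - 6.88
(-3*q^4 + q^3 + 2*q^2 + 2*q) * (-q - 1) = 3*q^5 + 2*q^4 - 3*q^3 - 4*q^2 - 2*q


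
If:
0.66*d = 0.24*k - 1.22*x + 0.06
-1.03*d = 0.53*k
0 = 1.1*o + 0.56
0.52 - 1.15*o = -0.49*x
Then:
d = 2.50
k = -4.85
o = -0.51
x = -2.26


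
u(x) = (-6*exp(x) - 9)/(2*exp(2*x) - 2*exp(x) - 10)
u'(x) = (-6*exp(x) - 9)*(-4*exp(2*x) + 2*exp(x))/(2*exp(2*x) - 2*exp(x) - 10)^2 - 6*exp(x)/(2*exp(2*x) - 2*exp(x) - 10) = 3*((2*exp(x) - 1)*(2*exp(x) + 3) - 2*exp(2*x) + 2*exp(x) + 10)*exp(x)/(2*(-exp(2*x) + exp(x) + 5)^2)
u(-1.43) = 1.01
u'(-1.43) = 0.11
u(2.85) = -0.20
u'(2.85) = 0.24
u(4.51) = -0.03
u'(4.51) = 0.03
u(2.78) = -0.22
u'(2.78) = 0.26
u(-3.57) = 0.91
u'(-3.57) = 0.01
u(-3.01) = 0.92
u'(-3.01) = 0.02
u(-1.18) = 1.04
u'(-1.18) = 0.15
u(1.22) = -4.75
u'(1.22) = 26.82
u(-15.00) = 0.90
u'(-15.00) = 0.00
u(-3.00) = 0.92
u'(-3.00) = 0.02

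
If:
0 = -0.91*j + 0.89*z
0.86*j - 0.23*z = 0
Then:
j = 0.00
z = 0.00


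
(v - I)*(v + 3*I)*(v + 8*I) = v^3 + 10*I*v^2 - 13*v + 24*I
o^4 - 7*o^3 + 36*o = o*(o - 6)*(o - 3)*(o + 2)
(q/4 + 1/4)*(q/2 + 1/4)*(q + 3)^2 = q^4/8 + 15*q^3/16 + 37*q^2/16 + 33*q/16 + 9/16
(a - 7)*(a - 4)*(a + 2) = a^3 - 9*a^2 + 6*a + 56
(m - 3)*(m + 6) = m^2 + 3*m - 18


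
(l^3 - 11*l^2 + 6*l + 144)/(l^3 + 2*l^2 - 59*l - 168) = (l - 6)/(l + 7)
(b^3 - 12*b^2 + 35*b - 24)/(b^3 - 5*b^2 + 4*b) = (b^2 - 11*b + 24)/(b*(b - 4))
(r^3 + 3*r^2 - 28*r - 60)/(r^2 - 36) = (r^2 - 3*r - 10)/(r - 6)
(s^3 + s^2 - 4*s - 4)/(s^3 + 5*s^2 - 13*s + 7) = (s^3 + s^2 - 4*s - 4)/(s^3 + 5*s^2 - 13*s + 7)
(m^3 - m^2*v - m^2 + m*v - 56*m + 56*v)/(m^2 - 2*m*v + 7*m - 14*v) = (-m^2 + m*v + 8*m - 8*v)/(-m + 2*v)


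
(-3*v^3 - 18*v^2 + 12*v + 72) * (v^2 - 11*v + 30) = -3*v^5 + 15*v^4 + 120*v^3 - 600*v^2 - 432*v + 2160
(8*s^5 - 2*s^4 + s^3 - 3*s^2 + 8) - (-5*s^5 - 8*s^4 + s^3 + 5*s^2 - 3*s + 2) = 13*s^5 + 6*s^4 - 8*s^2 + 3*s + 6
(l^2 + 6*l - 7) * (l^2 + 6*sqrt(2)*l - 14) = l^4 + 6*l^3 + 6*sqrt(2)*l^3 - 21*l^2 + 36*sqrt(2)*l^2 - 84*l - 42*sqrt(2)*l + 98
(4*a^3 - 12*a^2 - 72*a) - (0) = 4*a^3 - 12*a^2 - 72*a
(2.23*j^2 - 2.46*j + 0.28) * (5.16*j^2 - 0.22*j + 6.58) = 11.5068*j^4 - 13.1842*j^3 + 16.6594*j^2 - 16.2484*j + 1.8424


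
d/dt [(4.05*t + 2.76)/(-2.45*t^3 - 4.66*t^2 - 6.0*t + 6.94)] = (19.845*t^3 + 39.159*t^2 + 25.7232*t + 44.667)/(6.0025*t^6 + 22.834*t^5 + 51.1156*t^4 + 21.914*t^3 - 28.6808*t^2 - 83.28*t + 48.1636)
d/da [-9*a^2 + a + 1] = 1 - 18*a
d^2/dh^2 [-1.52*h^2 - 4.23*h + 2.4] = -3.04000000000000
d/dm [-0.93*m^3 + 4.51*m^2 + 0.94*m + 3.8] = -2.79*m^2 + 9.02*m + 0.94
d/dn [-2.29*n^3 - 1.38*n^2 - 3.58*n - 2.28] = -6.87*n^2 - 2.76*n - 3.58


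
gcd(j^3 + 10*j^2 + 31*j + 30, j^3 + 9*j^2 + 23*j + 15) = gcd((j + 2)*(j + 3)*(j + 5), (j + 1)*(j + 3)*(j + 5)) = j^2 + 8*j + 15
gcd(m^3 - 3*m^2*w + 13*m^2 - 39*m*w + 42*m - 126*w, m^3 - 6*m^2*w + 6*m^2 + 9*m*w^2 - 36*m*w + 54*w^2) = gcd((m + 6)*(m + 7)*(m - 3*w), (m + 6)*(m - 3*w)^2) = -m^2 + 3*m*w - 6*m + 18*w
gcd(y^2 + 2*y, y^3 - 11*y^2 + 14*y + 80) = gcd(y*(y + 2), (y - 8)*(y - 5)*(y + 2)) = y + 2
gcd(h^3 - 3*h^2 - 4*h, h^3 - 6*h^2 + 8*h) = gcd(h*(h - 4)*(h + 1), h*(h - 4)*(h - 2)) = h^2 - 4*h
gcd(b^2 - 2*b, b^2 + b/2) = b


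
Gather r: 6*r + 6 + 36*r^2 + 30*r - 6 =36*r^2 + 36*r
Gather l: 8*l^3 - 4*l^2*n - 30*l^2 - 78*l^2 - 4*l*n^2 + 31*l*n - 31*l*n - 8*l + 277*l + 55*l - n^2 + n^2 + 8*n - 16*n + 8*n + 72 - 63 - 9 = 8*l^3 + l^2*(-4*n - 108) + l*(324 - 4*n^2)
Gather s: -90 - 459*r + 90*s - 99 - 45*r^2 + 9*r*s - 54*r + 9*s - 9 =-45*r^2 - 513*r + s*(9*r + 99) - 198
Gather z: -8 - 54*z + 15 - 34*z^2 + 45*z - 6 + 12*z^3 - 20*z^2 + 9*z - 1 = 12*z^3 - 54*z^2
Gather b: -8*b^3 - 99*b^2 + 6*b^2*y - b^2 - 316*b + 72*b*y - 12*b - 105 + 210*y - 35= -8*b^3 + b^2*(6*y - 100) + b*(72*y - 328) + 210*y - 140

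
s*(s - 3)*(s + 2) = s^3 - s^2 - 6*s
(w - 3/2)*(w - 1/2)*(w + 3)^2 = w^4 + 4*w^3 - 9*w^2/4 - 27*w/2 + 27/4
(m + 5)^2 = m^2 + 10*m + 25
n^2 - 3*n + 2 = (n - 2)*(n - 1)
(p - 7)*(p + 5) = p^2 - 2*p - 35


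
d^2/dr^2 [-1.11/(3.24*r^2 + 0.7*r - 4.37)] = (23.304672*r^2 + 5.03496*r - 1.11*(6.48*r + 0.7)*(12.96*r + 1.4) - 31.432536)/(3.24*r^2 + 0.7*r - 4.37)^3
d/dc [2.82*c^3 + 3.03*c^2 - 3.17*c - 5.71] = 8.46*c^2 + 6.06*c - 3.17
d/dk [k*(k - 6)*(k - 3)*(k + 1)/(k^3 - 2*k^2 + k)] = (k^3 - 3*k^2 + 7*k - 45)/(k^3 - 3*k^2 + 3*k - 1)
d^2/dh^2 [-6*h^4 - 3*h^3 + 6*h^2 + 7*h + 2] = -72*h^2 - 18*h + 12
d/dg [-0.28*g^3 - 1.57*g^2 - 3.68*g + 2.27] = -0.84*g^2 - 3.14*g - 3.68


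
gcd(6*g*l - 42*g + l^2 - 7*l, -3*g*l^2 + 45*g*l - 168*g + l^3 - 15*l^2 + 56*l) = l - 7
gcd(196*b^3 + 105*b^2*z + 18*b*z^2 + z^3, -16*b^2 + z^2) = 4*b + z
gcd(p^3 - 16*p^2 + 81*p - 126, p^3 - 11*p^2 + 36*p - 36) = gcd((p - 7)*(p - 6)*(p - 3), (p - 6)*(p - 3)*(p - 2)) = p^2 - 9*p + 18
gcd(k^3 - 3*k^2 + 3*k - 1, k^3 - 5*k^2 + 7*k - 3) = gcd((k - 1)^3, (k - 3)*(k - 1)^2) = k^2 - 2*k + 1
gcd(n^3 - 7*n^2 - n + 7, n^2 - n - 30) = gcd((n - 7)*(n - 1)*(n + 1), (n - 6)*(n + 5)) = 1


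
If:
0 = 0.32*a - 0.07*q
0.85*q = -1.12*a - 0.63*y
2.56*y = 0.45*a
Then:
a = 0.00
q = 0.00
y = 0.00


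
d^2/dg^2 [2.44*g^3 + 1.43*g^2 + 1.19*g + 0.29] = 14.64*g + 2.86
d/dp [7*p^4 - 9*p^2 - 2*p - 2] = 28*p^3 - 18*p - 2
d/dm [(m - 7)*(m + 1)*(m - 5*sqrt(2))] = 3*m^2 - 10*sqrt(2)*m - 12*m - 7 + 30*sqrt(2)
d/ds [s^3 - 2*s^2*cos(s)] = s*(2*s*sin(s) + 3*s - 4*cos(s))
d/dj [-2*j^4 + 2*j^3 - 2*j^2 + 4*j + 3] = -8*j^3 + 6*j^2 - 4*j + 4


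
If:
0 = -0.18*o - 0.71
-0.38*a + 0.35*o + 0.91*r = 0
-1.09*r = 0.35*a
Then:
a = -2.05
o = -3.94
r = 0.66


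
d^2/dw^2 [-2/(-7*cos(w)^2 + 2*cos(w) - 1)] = (392*sin(w)^4 - 148*sin(w)^2 + 109*cos(w) - 21*cos(3*w) - 232)/(7*sin(w)^2 + 2*cos(w) - 8)^3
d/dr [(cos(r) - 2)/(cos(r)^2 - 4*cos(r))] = (sin(r) + 8*sin(r)/cos(r)^2 - 4*tan(r))/(cos(r) - 4)^2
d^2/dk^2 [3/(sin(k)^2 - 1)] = (12*cos(k)^2 - 18)/cos(k)^4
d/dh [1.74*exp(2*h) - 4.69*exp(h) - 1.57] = (3.48*exp(h) - 4.69)*exp(h)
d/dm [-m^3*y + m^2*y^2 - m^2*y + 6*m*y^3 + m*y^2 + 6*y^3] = y*(-3*m^2 + 2*m*y - 2*m + 6*y^2 + y)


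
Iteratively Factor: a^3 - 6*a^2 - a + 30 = (a - 5)*(a^2 - a - 6) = (a - 5)*(a + 2)*(a - 3)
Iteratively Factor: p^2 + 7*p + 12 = (p + 3)*(p + 4)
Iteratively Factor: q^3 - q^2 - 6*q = (q - 3)*(q^2 + 2*q) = q*(q - 3)*(q + 2)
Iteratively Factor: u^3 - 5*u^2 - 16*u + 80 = (u + 4)*(u^2 - 9*u + 20) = (u - 4)*(u + 4)*(u - 5)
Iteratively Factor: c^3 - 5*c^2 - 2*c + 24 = (c - 4)*(c^2 - c - 6) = (c - 4)*(c - 3)*(c + 2)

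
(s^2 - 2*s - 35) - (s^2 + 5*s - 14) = -7*s - 21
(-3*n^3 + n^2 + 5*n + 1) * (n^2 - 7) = -3*n^5 + n^4 + 26*n^3 - 6*n^2 - 35*n - 7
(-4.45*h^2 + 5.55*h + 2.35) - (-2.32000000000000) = -4.45*h^2 + 5.55*h + 4.67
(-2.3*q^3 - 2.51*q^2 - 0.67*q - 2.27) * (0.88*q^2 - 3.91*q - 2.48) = -2.024*q^5 + 6.7842*q^4 + 14.9285*q^3 + 6.8469*q^2 + 10.5373*q + 5.6296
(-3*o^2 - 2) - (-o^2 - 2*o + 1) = -2*o^2 + 2*o - 3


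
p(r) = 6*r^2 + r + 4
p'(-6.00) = -71.00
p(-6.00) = 214.00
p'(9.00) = 109.00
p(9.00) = 499.00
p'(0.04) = 1.48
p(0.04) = 4.05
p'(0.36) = 5.32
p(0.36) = 5.14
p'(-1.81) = -20.72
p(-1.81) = 21.85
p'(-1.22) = -13.64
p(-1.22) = 11.71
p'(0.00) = 1.00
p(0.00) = 4.00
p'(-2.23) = -25.76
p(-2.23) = 31.61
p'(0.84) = 11.08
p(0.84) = 9.07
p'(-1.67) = -19.04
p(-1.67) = 19.06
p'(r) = 12*r + 1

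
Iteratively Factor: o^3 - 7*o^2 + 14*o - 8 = (o - 1)*(o^2 - 6*o + 8) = (o - 2)*(o - 1)*(o - 4)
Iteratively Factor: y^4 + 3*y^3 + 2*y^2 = (y)*(y^3 + 3*y^2 + 2*y) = y*(y + 1)*(y^2 + 2*y) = y^2*(y + 1)*(y + 2)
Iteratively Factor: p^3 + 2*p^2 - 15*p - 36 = (p - 4)*(p^2 + 6*p + 9) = (p - 4)*(p + 3)*(p + 3)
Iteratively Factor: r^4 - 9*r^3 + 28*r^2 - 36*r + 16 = (r - 1)*(r^3 - 8*r^2 + 20*r - 16) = (r - 2)*(r - 1)*(r^2 - 6*r + 8) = (r - 4)*(r - 2)*(r - 1)*(r - 2)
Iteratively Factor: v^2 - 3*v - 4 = (v - 4)*(v + 1)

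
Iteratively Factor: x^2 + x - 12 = (x - 3)*(x + 4)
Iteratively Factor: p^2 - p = (p - 1)*(p)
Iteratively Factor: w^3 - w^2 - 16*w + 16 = (w - 1)*(w^2 - 16) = (w - 4)*(w - 1)*(w + 4)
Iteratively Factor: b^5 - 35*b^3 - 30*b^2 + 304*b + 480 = (b - 4)*(b^4 + 4*b^3 - 19*b^2 - 106*b - 120) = (b - 4)*(b + 3)*(b^3 + b^2 - 22*b - 40) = (b - 4)*(b + 3)*(b + 4)*(b^2 - 3*b - 10) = (b - 4)*(b + 2)*(b + 3)*(b + 4)*(b - 5)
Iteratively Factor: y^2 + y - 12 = (y - 3)*(y + 4)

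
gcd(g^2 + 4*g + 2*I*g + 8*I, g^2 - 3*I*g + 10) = g + 2*I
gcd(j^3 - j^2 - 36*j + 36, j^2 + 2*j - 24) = j + 6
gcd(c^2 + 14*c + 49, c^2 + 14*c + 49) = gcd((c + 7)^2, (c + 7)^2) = c^2 + 14*c + 49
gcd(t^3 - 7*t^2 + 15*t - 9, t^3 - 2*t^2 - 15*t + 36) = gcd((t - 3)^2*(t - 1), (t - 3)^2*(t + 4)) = t^2 - 6*t + 9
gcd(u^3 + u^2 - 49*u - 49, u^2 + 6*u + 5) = u + 1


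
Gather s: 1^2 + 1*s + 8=s + 9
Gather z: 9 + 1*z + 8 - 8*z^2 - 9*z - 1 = -8*z^2 - 8*z + 16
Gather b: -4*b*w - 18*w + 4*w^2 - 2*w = -4*b*w + 4*w^2 - 20*w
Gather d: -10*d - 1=-10*d - 1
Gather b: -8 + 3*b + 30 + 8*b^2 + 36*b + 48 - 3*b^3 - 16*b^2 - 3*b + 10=-3*b^3 - 8*b^2 + 36*b + 80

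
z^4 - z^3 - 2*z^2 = z^2*(z - 2)*(z + 1)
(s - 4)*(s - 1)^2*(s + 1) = s^4 - 5*s^3 + 3*s^2 + 5*s - 4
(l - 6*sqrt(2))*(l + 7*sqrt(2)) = l^2 + sqrt(2)*l - 84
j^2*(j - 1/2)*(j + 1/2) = j^4 - j^2/4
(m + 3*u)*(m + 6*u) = m^2 + 9*m*u + 18*u^2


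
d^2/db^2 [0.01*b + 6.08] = 0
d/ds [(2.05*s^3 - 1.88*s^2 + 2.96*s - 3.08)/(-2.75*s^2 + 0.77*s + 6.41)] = (-5.6375*s^4 + 3.157*s^3 + 46.1139*s^2 - 41.0416*s + 21.3452)/(7.5625*s^4 - 4.235*s^3 - 34.6621*s^2 + 9.8714*s + 41.0881)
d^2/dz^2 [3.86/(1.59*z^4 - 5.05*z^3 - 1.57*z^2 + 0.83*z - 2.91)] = ((-73.6488*z^2 + 116.958*z + 12.1204)*(-1.59*z^4 + 5.05*z^3 + 1.57*z^2 - 0.83*z + 2.91) - 3.86*(6.36*z^3 - 15.15*z^2 - 3.14*z + 0.83)*(12.72*z^3 - 30.3*z^2 - 6.28*z + 1.66))/(-1.59*z^4 + 5.05*z^3 + 1.57*z^2 - 0.83*z + 2.91)^3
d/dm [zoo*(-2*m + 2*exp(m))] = zoo*(1 - exp(m))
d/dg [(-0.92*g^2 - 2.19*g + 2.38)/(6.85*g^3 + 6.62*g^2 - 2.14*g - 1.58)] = (6.302*g^4 + 30.003*g^3 - 32.4424*g^2 - 28.604*g + 8.5534)/(46.9225*g^6 + 90.694*g^5 + 14.5064*g^4 - 49.9796*g^3 - 16.3396*g^2 + 6.7624*g + 2.4964)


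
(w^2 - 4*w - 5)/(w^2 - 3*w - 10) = (w + 1)/(w + 2)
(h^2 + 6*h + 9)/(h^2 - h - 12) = (h + 3)/(h - 4)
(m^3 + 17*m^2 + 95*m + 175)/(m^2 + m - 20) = (m^2 + 12*m + 35)/(m - 4)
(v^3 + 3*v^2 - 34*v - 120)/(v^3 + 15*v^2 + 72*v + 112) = (v^2 - v - 30)/(v^2 + 11*v + 28)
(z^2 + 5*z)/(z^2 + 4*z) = (z + 5)/(z + 4)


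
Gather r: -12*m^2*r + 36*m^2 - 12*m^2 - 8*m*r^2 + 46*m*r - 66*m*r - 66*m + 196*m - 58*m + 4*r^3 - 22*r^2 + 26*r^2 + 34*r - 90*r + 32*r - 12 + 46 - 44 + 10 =24*m^2 + 72*m + 4*r^3 + r^2*(4 - 8*m) + r*(-12*m^2 - 20*m - 24)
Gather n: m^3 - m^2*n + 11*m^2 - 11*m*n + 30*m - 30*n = m^3 + 11*m^2 + 30*m + n*(-m^2 - 11*m - 30)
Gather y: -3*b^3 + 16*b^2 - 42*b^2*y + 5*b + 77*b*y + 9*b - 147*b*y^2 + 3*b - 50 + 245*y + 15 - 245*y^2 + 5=-3*b^3 + 16*b^2 + 17*b + y^2*(-147*b - 245) + y*(-42*b^2 + 77*b + 245) - 30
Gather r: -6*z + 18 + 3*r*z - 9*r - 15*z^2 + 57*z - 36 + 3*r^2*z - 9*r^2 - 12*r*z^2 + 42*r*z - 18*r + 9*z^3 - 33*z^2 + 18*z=r^2*(3*z - 9) + r*(-12*z^2 + 45*z - 27) + 9*z^3 - 48*z^2 + 69*z - 18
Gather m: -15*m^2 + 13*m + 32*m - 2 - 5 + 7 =-15*m^2 + 45*m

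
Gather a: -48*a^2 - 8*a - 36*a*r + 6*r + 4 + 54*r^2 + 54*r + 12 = -48*a^2 + a*(-36*r - 8) + 54*r^2 + 60*r + 16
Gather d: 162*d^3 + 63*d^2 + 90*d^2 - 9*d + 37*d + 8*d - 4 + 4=162*d^3 + 153*d^2 + 36*d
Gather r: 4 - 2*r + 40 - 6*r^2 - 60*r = -6*r^2 - 62*r + 44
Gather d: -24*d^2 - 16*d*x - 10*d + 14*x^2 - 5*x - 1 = -24*d^2 + d*(-16*x - 10) + 14*x^2 - 5*x - 1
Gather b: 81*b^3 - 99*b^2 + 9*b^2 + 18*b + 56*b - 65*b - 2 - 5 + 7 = 81*b^3 - 90*b^2 + 9*b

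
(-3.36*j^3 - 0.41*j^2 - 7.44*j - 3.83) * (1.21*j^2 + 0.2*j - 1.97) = -4.0656*j^5 - 1.1681*j^4 - 2.4652*j^3 - 5.3146*j^2 + 13.8908*j + 7.5451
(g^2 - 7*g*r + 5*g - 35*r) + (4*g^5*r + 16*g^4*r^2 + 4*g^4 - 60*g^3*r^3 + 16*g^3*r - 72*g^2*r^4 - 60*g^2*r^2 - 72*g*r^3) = 4*g^5*r + 16*g^4*r^2 + 4*g^4 - 60*g^3*r^3 + 16*g^3*r - 72*g^2*r^4 - 60*g^2*r^2 + g^2 - 72*g*r^3 - 7*g*r + 5*g - 35*r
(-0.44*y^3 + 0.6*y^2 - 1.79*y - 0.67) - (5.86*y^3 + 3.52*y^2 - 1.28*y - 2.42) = -6.3*y^3 - 2.92*y^2 - 0.51*y + 1.75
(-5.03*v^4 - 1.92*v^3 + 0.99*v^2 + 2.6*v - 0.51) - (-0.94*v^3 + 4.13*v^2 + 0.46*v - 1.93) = -5.03*v^4 - 0.98*v^3 - 3.14*v^2 + 2.14*v + 1.42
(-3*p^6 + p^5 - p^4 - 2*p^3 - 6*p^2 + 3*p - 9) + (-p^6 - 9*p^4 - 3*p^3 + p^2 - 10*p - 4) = -4*p^6 + p^5 - 10*p^4 - 5*p^3 - 5*p^2 - 7*p - 13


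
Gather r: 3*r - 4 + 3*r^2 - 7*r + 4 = 3*r^2 - 4*r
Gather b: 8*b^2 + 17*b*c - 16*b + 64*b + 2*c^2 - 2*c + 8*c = 8*b^2 + b*(17*c + 48) + 2*c^2 + 6*c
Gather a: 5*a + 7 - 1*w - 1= 5*a - w + 6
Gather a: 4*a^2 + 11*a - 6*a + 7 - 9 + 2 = 4*a^2 + 5*a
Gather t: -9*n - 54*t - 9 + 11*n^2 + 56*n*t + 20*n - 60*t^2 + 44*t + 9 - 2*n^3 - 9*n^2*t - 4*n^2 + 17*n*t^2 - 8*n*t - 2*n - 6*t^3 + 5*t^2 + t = -2*n^3 + 7*n^2 + 9*n - 6*t^3 + t^2*(17*n - 55) + t*(-9*n^2 + 48*n - 9)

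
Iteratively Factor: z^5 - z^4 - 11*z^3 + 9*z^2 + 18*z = (z + 1)*(z^4 - 2*z^3 - 9*z^2 + 18*z) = z*(z + 1)*(z^3 - 2*z^2 - 9*z + 18) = z*(z - 3)*(z + 1)*(z^2 + z - 6) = z*(z - 3)*(z - 2)*(z + 1)*(z + 3)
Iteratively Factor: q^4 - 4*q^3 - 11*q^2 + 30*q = (q)*(q^3 - 4*q^2 - 11*q + 30) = q*(q + 3)*(q^2 - 7*q + 10) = q*(q - 5)*(q + 3)*(q - 2)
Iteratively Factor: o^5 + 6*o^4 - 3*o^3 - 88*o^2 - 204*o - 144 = (o + 2)*(o^4 + 4*o^3 - 11*o^2 - 66*o - 72) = (o + 2)*(o + 3)*(o^3 + o^2 - 14*o - 24) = (o - 4)*(o + 2)*(o + 3)*(o^2 + 5*o + 6) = (o - 4)*(o + 2)*(o + 3)^2*(o + 2)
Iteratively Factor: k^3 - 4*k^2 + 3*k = (k)*(k^2 - 4*k + 3) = k*(k - 1)*(k - 3)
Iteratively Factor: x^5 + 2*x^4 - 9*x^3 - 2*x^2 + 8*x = (x - 1)*(x^4 + 3*x^3 - 6*x^2 - 8*x) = (x - 1)*(x + 4)*(x^3 - x^2 - 2*x) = (x - 1)*(x + 1)*(x + 4)*(x^2 - 2*x) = x*(x - 1)*(x + 1)*(x + 4)*(x - 2)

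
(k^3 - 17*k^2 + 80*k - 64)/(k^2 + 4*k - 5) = (k^2 - 16*k + 64)/(k + 5)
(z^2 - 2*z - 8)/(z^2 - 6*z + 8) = (z + 2)/(z - 2)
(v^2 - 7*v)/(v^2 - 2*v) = (v - 7)/(v - 2)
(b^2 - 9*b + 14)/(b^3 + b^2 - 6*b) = (b - 7)/(b*(b + 3))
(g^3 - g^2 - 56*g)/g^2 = g - 1 - 56/g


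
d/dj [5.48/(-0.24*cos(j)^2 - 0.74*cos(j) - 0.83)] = -(2.6304*cos(j) + 4.0552)*sin(j)/(0.24*cos(j)^2 + 0.74*cos(j) + 0.83)^2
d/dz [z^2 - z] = 2*z - 1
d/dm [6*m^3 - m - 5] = 18*m^2 - 1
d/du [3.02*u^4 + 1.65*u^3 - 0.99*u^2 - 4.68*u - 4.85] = 12.08*u^3 + 4.95*u^2 - 1.98*u - 4.68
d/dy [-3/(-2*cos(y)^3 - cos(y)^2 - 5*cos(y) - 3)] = 12*(6*cos(y)^2 + 2*cos(y) + 5)*sin(y)/(13*cos(y) + cos(2*y) + cos(3*y) + 7)^2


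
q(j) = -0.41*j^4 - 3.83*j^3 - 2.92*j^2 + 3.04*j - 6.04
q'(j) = -1.64*j^3 - 11.49*j^2 - 5.84*j + 3.04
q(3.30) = -214.07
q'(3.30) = -200.29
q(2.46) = -88.26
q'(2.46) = -105.27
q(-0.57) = -8.06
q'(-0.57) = 2.94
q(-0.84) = -8.59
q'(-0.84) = 0.81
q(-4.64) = 109.55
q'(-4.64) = -53.41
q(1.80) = -36.67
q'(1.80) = -54.26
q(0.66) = -6.48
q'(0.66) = -6.29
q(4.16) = -442.44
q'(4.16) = -338.16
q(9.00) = -5697.28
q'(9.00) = -2175.77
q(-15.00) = -8538.64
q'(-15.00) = 3040.39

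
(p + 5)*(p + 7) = p^2 + 12*p + 35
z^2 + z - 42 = (z - 6)*(z + 7)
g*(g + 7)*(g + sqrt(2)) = g^3 + sqrt(2)*g^2 + 7*g^2 + 7*sqrt(2)*g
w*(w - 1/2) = w^2 - w/2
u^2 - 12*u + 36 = (u - 6)^2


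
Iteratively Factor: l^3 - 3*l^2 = (l)*(l^2 - 3*l) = l^2*(l - 3)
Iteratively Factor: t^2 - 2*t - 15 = (t - 5)*(t + 3)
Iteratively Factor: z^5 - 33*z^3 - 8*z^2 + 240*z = (z - 5)*(z^4 + 5*z^3 - 8*z^2 - 48*z) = (z - 5)*(z - 3)*(z^3 + 8*z^2 + 16*z) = (z - 5)*(z - 3)*(z + 4)*(z^2 + 4*z) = (z - 5)*(z - 3)*(z + 4)^2*(z)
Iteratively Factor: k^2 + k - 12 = (k - 3)*(k + 4)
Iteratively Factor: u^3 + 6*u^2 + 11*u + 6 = (u + 3)*(u^2 + 3*u + 2) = (u + 2)*(u + 3)*(u + 1)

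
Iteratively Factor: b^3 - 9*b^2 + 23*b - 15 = (b - 3)*(b^2 - 6*b + 5) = (b - 5)*(b - 3)*(b - 1)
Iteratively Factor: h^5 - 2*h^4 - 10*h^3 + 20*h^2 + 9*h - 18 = (h + 3)*(h^4 - 5*h^3 + 5*h^2 + 5*h - 6) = (h - 1)*(h + 3)*(h^3 - 4*h^2 + h + 6) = (h - 2)*(h - 1)*(h + 3)*(h^2 - 2*h - 3) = (h - 2)*(h - 1)*(h + 1)*(h + 3)*(h - 3)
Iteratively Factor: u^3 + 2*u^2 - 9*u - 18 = (u + 2)*(u^2 - 9) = (u + 2)*(u + 3)*(u - 3)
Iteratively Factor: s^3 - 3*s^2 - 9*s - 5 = (s + 1)*(s^2 - 4*s - 5) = (s + 1)^2*(s - 5)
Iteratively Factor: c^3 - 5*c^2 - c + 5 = (c - 5)*(c^2 - 1) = (c - 5)*(c + 1)*(c - 1)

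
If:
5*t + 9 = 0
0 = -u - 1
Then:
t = -9/5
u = -1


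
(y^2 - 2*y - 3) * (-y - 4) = -y^3 - 2*y^2 + 11*y + 12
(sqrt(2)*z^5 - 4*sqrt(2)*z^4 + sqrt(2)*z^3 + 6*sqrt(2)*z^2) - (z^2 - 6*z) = sqrt(2)*z^5 - 4*sqrt(2)*z^4 + sqrt(2)*z^3 - z^2 + 6*sqrt(2)*z^2 + 6*z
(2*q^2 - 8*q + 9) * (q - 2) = 2*q^3 - 12*q^2 + 25*q - 18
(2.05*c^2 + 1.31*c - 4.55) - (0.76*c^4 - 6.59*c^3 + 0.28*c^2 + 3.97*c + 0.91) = -0.76*c^4 + 6.59*c^3 + 1.77*c^2 - 2.66*c - 5.46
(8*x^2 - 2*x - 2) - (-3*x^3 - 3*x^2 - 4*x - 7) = 3*x^3 + 11*x^2 + 2*x + 5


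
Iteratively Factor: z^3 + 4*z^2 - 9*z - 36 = (z + 4)*(z^2 - 9) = (z - 3)*(z + 4)*(z + 3)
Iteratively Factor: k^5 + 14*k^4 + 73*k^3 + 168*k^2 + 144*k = (k + 4)*(k^4 + 10*k^3 + 33*k^2 + 36*k) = (k + 3)*(k + 4)*(k^3 + 7*k^2 + 12*k) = k*(k + 3)*(k + 4)*(k^2 + 7*k + 12) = k*(k + 3)*(k + 4)^2*(k + 3)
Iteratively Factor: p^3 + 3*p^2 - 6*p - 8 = (p + 4)*(p^2 - p - 2) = (p + 1)*(p + 4)*(p - 2)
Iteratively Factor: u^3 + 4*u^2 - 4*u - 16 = (u - 2)*(u^2 + 6*u + 8) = (u - 2)*(u + 4)*(u + 2)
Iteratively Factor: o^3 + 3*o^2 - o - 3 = (o - 1)*(o^2 + 4*o + 3) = (o - 1)*(o + 3)*(o + 1)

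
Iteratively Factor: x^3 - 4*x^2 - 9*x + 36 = (x - 4)*(x^2 - 9) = (x - 4)*(x - 3)*(x + 3)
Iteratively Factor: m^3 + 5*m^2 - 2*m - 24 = (m + 3)*(m^2 + 2*m - 8) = (m - 2)*(m + 3)*(m + 4)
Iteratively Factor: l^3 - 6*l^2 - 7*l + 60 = (l - 4)*(l^2 - 2*l - 15) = (l - 5)*(l - 4)*(l + 3)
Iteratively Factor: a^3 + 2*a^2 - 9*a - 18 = (a - 3)*(a^2 + 5*a + 6) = (a - 3)*(a + 2)*(a + 3)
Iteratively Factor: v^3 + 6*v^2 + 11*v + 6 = (v + 2)*(v^2 + 4*v + 3) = (v + 1)*(v + 2)*(v + 3)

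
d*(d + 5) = d^2 + 5*d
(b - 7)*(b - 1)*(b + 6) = b^3 - 2*b^2 - 41*b + 42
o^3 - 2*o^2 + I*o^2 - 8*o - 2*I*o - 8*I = (o - 4)*(o + 2)*(o + I)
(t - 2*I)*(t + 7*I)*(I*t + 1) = I*t^3 - 4*t^2 + 19*I*t + 14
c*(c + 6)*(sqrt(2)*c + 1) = sqrt(2)*c^3 + c^2 + 6*sqrt(2)*c^2 + 6*c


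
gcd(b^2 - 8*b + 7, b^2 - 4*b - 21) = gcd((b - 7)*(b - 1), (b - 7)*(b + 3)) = b - 7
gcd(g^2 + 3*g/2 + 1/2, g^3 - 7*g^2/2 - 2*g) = g + 1/2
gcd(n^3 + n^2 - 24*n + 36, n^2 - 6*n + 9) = n - 3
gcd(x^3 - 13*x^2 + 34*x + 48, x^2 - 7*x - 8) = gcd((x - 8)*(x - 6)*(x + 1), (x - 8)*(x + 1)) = x^2 - 7*x - 8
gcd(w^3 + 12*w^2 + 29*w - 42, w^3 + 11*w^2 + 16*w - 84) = w^2 + 13*w + 42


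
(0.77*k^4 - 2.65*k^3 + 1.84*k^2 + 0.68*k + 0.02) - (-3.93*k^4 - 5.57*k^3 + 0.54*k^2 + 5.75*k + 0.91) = 4.7*k^4 + 2.92*k^3 + 1.3*k^2 - 5.07*k - 0.89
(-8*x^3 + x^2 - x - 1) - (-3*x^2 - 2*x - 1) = -8*x^3 + 4*x^2 + x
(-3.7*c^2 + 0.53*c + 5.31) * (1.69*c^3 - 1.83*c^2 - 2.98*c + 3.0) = -6.253*c^5 + 7.6667*c^4 + 19.03*c^3 - 22.3967*c^2 - 14.2338*c + 15.93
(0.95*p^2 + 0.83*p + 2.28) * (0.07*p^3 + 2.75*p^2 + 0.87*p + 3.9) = 0.0665*p^5 + 2.6706*p^4 + 3.2686*p^3 + 10.6971*p^2 + 5.2206*p + 8.892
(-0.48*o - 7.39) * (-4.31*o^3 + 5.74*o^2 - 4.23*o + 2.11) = 2.0688*o^4 + 29.0957*o^3 - 40.3882*o^2 + 30.2469*o - 15.5929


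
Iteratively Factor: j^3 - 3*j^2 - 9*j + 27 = (j - 3)*(j^2 - 9) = (j - 3)^2*(j + 3)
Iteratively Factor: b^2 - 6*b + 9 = (b - 3)*(b - 3)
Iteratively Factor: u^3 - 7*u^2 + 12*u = (u)*(u^2 - 7*u + 12) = u*(u - 3)*(u - 4)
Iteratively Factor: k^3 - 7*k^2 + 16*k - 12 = (k - 2)*(k^2 - 5*k + 6) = (k - 3)*(k - 2)*(k - 2)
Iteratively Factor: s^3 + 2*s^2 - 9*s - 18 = (s + 3)*(s^2 - s - 6) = (s - 3)*(s + 3)*(s + 2)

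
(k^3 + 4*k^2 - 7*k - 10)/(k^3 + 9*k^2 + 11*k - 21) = (k^3 + 4*k^2 - 7*k - 10)/(k^3 + 9*k^2 + 11*k - 21)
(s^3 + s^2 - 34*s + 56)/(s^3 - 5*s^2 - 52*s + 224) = (s - 2)/(s - 8)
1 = 1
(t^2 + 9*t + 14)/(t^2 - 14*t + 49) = (t^2 + 9*t + 14)/(t^2 - 14*t + 49)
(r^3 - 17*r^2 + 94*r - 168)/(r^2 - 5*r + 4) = (r^2 - 13*r + 42)/(r - 1)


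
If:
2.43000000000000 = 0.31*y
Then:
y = 7.84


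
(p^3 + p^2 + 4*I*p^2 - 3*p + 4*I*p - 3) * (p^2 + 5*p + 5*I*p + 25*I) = p^5 + 6*p^4 + 9*I*p^4 - 18*p^3 + 54*I*p^3 - 138*p^2 + 30*I*p^2 - 115*p - 90*I*p - 75*I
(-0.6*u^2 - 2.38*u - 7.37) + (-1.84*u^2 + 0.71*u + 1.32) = -2.44*u^2 - 1.67*u - 6.05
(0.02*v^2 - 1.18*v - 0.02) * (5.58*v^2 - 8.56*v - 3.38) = 0.1116*v^4 - 6.7556*v^3 + 9.9216*v^2 + 4.1596*v + 0.0676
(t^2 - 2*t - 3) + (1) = t^2 - 2*t - 2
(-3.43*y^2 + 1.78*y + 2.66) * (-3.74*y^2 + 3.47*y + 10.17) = 12.8282*y^4 - 18.5593*y^3 - 38.6549*y^2 + 27.3328*y + 27.0522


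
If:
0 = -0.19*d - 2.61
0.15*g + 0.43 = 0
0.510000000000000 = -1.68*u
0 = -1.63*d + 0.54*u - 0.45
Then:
No Solution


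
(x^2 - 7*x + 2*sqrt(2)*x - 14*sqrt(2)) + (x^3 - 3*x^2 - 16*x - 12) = x^3 - 2*x^2 - 23*x + 2*sqrt(2)*x - 14*sqrt(2) - 12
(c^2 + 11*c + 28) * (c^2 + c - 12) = c^4 + 12*c^3 + 27*c^2 - 104*c - 336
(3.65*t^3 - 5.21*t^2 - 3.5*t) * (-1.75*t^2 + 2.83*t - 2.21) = -6.3875*t^5 + 19.447*t^4 - 16.6858*t^3 + 1.6091*t^2 + 7.735*t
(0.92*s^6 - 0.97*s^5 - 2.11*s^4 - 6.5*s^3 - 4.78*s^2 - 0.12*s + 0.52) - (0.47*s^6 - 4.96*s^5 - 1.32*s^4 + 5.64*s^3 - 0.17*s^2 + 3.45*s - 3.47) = 0.45*s^6 + 3.99*s^5 - 0.79*s^4 - 12.14*s^3 - 4.61*s^2 - 3.57*s + 3.99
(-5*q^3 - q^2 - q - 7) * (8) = -40*q^3 - 8*q^2 - 8*q - 56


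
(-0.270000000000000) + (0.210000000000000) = -0.0600000000000000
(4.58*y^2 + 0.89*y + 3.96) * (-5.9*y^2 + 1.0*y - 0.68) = -27.022*y^4 - 0.671*y^3 - 25.5884*y^2 + 3.3548*y - 2.6928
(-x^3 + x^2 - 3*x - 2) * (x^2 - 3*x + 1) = -x^5 + 4*x^4 - 7*x^3 + 8*x^2 + 3*x - 2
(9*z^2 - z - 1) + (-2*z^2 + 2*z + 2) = 7*z^2 + z + 1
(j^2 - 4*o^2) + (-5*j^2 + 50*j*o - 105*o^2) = -4*j^2 + 50*j*o - 109*o^2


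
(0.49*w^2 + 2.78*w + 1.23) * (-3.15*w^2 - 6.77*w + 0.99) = -1.5435*w^4 - 12.0743*w^3 - 22.21*w^2 - 5.5749*w + 1.2177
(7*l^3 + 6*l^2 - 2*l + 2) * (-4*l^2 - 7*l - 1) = -28*l^5 - 73*l^4 - 41*l^3 - 12*l - 2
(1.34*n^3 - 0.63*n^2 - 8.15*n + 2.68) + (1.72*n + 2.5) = 1.34*n^3 - 0.63*n^2 - 6.43*n + 5.18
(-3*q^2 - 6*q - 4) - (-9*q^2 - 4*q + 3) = 6*q^2 - 2*q - 7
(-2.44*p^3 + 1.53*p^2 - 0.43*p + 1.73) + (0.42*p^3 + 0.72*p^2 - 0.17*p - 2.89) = -2.02*p^3 + 2.25*p^2 - 0.6*p - 1.16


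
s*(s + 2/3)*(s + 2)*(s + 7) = s^4 + 29*s^3/3 + 20*s^2 + 28*s/3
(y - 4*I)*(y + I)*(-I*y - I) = -I*y^3 - 3*y^2 - I*y^2 - 3*y - 4*I*y - 4*I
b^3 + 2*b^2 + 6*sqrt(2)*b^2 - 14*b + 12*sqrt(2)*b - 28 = (b + 2)*(b - sqrt(2))*(b + 7*sqrt(2))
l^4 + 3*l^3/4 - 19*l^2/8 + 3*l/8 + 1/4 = (l - 1)*(l - 1/2)*(l + 1/4)*(l + 2)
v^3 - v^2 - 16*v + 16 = (v - 4)*(v - 1)*(v + 4)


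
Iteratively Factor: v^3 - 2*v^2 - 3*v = (v + 1)*(v^2 - 3*v) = (v - 3)*(v + 1)*(v)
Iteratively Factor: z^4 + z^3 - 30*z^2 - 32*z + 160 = (z - 2)*(z^3 + 3*z^2 - 24*z - 80) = (z - 5)*(z - 2)*(z^2 + 8*z + 16) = (z - 5)*(z - 2)*(z + 4)*(z + 4)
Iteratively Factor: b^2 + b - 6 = (b - 2)*(b + 3)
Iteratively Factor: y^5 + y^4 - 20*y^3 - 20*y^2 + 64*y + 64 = (y - 2)*(y^4 + 3*y^3 - 14*y^2 - 48*y - 32) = (y - 4)*(y - 2)*(y^3 + 7*y^2 + 14*y + 8) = (y - 4)*(y - 2)*(y + 1)*(y^2 + 6*y + 8) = (y - 4)*(y - 2)*(y + 1)*(y + 4)*(y + 2)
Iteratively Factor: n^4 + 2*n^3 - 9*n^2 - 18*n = (n)*(n^3 + 2*n^2 - 9*n - 18) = n*(n + 2)*(n^2 - 9) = n*(n - 3)*(n + 2)*(n + 3)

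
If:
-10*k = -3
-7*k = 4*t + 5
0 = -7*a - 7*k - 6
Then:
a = -81/70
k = 3/10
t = -71/40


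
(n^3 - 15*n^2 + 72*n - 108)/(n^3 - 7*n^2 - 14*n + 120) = (n^2 - 9*n + 18)/(n^2 - n - 20)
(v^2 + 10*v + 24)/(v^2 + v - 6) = (v^2 + 10*v + 24)/(v^2 + v - 6)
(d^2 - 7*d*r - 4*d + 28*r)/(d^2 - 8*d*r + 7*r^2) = (4 - d)/(-d + r)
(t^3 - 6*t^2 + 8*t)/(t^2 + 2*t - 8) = t*(t - 4)/(t + 4)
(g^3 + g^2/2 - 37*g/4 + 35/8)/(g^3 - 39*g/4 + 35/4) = (g - 1/2)/(g - 1)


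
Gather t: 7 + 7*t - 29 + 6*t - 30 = 13*t - 52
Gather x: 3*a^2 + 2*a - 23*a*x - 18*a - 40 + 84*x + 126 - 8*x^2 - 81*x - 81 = 3*a^2 - 16*a - 8*x^2 + x*(3 - 23*a) + 5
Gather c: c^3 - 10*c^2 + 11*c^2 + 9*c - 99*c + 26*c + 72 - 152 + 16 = c^3 + c^2 - 64*c - 64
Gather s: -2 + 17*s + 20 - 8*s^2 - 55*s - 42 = -8*s^2 - 38*s - 24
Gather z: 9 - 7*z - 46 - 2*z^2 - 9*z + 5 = -2*z^2 - 16*z - 32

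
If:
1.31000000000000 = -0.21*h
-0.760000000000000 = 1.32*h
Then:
No Solution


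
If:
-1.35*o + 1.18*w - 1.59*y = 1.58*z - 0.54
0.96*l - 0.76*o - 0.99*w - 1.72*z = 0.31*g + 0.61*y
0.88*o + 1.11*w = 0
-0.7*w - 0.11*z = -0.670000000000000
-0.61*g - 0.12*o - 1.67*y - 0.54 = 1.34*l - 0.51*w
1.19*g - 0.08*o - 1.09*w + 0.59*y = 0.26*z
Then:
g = -134.63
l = -223.48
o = -38.11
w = 30.22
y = 240.14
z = -186.19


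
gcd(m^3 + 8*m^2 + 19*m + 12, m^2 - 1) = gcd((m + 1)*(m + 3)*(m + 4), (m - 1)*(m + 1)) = m + 1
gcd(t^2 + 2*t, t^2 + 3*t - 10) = 1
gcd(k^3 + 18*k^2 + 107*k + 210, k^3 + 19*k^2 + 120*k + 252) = k^2 + 13*k + 42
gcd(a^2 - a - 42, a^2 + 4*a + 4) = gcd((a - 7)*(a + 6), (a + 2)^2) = 1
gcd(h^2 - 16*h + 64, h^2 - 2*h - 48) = h - 8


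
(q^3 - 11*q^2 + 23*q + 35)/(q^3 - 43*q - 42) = (q - 5)/(q + 6)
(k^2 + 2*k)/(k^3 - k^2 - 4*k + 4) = k/(k^2 - 3*k + 2)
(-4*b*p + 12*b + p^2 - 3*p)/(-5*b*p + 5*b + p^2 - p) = (4*b*p - 12*b - p^2 + 3*p)/(5*b*p - 5*b - p^2 + p)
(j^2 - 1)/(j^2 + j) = (j - 1)/j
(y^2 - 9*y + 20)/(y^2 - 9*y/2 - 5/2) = 2*(y - 4)/(2*y + 1)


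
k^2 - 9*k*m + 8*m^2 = (k - 8*m)*(k - m)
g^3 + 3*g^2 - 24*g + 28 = (g - 2)^2*(g + 7)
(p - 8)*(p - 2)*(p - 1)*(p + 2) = p^4 - 9*p^3 + 4*p^2 + 36*p - 32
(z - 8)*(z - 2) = z^2 - 10*z + 16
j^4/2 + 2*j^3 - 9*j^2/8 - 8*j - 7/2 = (j/2 + 1)*(j - 2)*(j + 1/2)*(j + 7/2)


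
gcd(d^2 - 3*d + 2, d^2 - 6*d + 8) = d - 2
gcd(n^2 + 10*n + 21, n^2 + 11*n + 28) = n + 7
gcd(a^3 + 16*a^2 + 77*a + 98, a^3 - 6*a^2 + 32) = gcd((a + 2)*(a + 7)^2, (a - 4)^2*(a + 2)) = a + 2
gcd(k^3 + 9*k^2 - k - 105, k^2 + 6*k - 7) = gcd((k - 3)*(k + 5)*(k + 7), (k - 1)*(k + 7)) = k + 7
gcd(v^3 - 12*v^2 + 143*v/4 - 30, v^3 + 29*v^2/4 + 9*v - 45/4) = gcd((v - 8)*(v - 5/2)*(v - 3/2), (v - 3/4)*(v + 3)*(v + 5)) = 1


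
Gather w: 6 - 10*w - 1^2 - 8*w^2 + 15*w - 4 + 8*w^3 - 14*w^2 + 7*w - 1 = 8*w^3 - 22*w^2 + 12*w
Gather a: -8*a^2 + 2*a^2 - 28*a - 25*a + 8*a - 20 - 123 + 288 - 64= -6*a^2 - 45*a + 81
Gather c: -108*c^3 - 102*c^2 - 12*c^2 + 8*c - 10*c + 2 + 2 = -108*c^3 - 114*c^2 - 2*c + 4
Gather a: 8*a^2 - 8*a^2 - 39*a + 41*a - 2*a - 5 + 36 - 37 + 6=0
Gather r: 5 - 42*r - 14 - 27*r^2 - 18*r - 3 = -27*r^2 - 60*r - 12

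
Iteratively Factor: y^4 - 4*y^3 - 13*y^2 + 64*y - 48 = (y - 3)*(y^3 - y^2 - 16*y + 16) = (y - 4)*(y - 3)*(y^2 + 3*y - 4) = (y - 4)*(y - 3)*(y + 4)*(y - 1)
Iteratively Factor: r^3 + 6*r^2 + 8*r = (r + 4)*(r^2 + 2*r) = r*(r + 4)*(r + 2)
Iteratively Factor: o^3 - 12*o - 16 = (o - 4)*(o^2 + 4*o + 4) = (o - 4)*(o + 2)*(o + 2)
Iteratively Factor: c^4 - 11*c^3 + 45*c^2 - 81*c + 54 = (c - 3)*(c^3 - 8*c^2 + 21*c - 18) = (c - 3)^2*(c^2 - 5*c + 6) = (c - 3)^3*(c - 2)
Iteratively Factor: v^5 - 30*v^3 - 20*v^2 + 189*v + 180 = (v + 1)*(v^4 - v^3 - 29*v^2 + 9*v + 180) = (v + 1)*(v + 4)*(v^3 - 5*v^2 - 9*v + 45) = (v - 5)*(v + 1)*(v + 4)*(v^2 - 9) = (v - 5)*(v - 3)*(v + 1)*(v + 4)*(v + 3)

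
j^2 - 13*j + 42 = (j - 7)*(j - 6)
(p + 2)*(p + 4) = p^2 + 6*p + 8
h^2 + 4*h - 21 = (h - 3)*(h + 7)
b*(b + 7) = b^2 + 7*b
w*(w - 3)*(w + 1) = w^3 - 2*w^2 - 3*w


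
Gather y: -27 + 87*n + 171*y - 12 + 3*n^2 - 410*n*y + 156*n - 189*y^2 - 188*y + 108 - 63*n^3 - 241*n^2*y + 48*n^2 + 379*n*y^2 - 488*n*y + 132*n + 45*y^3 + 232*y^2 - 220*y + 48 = -63*n^3 + 51*n^2 + 375*n + 45*y^3 + y^2*(379*n + 43) + y*(-241*n^2 - 898*n - 237) + 117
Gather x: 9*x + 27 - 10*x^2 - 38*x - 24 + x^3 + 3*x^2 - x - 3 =x^3 - 7*x^2 - 30*x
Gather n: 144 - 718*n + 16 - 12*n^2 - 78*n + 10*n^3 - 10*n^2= 10*n^3 - 22*n^2 - 796*n + 160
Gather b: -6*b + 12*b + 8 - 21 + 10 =6*b - 3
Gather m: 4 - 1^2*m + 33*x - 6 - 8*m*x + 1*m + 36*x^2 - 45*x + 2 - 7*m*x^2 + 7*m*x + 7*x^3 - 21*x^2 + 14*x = m*(-7*x^2 - x) + 7*x^3 + 15*x^2 + 2*x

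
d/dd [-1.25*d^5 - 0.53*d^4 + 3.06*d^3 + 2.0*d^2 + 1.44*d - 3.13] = -6.25*d^4 - 2.12*d^3 + 9.18*d^2 + 4.0*d + 1.44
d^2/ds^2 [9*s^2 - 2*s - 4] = 18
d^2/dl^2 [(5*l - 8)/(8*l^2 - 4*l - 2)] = 2*(40*l^3 - 192*l^2 + 126*l - 37)/(64*l^6 - 96*l^5 + 40*l^3 - 6*l - 1)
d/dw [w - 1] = 1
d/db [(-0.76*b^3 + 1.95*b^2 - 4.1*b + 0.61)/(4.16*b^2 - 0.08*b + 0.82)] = (-3.1616*b^4 + 0.121600000000001*b^3 + 15.0304*b^2 - 1.8772*b - 3.3132)/(17.3056*b^4 - 0.6656*b^3 + 6.8288*b^2 - 0.1312*b + 0.6724)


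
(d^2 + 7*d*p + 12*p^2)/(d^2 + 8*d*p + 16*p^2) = (d + 3*p)/(d + 4*p)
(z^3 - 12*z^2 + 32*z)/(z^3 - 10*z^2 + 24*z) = (z - 8)/(z - 6)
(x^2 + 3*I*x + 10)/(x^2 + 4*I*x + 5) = (x - 2*I)/(x - I)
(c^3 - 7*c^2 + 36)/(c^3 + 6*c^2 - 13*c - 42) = (c - 6)/(c + 7)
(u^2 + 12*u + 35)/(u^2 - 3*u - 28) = (u^2 + 12*u + 35)/(u^2 - 3*u - 28)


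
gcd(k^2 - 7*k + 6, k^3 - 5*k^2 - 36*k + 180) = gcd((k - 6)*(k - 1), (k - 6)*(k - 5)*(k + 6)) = k - 6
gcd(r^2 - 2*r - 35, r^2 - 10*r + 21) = r - 7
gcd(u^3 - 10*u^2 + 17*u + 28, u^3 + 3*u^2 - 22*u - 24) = u^2 - 3*u - 4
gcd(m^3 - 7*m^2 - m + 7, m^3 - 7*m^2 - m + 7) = m^3 - 7*m^2 - m + 7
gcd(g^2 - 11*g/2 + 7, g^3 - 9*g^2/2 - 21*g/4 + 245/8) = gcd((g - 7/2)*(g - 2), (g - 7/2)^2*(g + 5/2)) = g - 7/2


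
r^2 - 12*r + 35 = (r - 7)*(r - 5)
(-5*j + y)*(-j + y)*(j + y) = 5*j^3 - j^2*y - 5*j*y^2 + y^3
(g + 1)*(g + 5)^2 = g^3 + 11*g^2 + 35*g + 25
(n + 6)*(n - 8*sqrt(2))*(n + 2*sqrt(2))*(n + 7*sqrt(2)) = n^4 + sqrt(2)*n^3 + 6*n^3 - 116*n^2 + 6*sqrt(2)*n^2 - 696*n - 224*sqrt(2)*n - 1344*sqrt(2)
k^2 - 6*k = k*(k - 6)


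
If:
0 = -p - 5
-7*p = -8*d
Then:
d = -35/8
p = -5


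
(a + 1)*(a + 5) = a^2 + 6*a + 5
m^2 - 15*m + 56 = (m - 8)*(m - 7)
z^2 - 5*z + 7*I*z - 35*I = (z - 5)*(z + 7*I)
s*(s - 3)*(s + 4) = s^3 + s^2 - 12*s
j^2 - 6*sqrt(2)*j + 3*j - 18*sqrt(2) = (j + 3)*(j - 6*sqrt(2))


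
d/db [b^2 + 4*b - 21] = 2*b + 4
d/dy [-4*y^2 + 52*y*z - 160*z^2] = -8*y + 52*z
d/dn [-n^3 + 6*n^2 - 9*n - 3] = -3*n^2 + 12*n - 9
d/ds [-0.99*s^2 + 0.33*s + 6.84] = 0.33 - 1.98*s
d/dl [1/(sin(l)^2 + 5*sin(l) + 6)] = -(2*sin(l) + 5)*cos(l)/(sin(l)^2 + 5*sin(l) + 6)^2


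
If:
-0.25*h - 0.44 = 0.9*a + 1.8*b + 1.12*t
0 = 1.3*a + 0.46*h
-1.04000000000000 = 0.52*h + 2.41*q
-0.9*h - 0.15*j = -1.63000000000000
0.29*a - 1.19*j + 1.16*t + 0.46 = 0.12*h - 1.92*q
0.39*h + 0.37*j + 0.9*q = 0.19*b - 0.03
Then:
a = -0.67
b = -0.75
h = 1.88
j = -0.41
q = -0.84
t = 0.93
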